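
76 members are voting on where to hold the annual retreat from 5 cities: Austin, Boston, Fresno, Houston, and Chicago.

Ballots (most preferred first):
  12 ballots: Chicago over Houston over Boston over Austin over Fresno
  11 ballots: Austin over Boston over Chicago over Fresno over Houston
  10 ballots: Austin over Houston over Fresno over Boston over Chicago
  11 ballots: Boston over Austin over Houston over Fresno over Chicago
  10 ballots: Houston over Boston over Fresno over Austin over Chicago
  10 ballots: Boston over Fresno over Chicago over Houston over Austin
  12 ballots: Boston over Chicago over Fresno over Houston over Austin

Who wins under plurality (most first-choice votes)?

Boston

First-place votes: Austin 21, Boston 33, Fresno 0, Houston 10, Chicago 12.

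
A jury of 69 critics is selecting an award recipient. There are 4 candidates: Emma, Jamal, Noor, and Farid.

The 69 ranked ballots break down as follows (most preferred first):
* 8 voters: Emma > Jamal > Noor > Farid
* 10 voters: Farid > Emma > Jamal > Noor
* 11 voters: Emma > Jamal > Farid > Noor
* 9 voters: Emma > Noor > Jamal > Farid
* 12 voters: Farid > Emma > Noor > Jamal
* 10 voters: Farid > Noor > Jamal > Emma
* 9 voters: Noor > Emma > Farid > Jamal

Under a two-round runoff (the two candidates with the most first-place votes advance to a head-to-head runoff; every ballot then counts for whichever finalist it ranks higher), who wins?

Emma

Round 1 first-place votes: Emma 28, Jamal 0, Noor 9, Farid 32. Farid and Emma advance.
Runoff: Farid is ranked above Emma on 32 ballots, Emma above Farid on 37.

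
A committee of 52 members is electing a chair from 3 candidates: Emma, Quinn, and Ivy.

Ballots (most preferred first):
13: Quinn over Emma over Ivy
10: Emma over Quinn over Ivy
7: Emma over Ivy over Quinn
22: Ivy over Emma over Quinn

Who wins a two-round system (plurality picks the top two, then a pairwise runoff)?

Round 1 first-place votes: Emma 17, Quinn 13, Ivy 22. Ivy and Emma advance.
Runoff: Ivy is ranked above Emma on 22 ballots, Emma above Ivy on 30.

Emma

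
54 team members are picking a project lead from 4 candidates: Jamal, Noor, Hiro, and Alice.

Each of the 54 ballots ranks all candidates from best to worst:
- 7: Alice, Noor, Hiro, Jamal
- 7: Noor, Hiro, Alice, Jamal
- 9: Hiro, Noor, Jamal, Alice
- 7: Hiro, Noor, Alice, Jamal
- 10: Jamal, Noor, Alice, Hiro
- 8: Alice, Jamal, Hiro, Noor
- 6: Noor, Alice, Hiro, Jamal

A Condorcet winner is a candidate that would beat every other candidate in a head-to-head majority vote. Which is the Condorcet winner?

Noor

Noor vs Jamal: 36–18
Noor vs Hiro: 30–24
Noor vs Alice: 39–15
Noor beats every other candidate.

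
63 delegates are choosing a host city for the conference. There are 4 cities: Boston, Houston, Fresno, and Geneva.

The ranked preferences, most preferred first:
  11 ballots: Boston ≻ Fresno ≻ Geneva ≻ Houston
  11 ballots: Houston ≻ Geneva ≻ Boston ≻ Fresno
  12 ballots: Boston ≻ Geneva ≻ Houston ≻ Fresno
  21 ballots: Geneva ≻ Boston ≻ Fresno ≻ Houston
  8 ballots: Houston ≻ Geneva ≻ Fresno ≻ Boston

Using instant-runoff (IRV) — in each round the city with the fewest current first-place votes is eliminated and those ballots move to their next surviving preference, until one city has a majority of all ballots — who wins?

Round 1: Boston 23, Houston 19, Fresno 0, Geneva 21. Fresno eliminated.
Round 2: Boston 23, Houston 19, Geneva 21. Houston eliminated.
Round 3: Boston 23, Geneva 40. Geneva has a majority (≥32).

Geneva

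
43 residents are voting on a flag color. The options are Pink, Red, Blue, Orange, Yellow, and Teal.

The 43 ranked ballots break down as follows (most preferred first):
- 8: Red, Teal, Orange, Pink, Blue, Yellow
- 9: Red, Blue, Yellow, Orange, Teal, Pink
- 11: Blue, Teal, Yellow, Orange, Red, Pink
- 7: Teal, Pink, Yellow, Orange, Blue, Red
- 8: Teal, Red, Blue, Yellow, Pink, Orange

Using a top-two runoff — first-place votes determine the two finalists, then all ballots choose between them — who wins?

Teal

Round 1 first-place votes: Pink 0, Red 17, Blue 11, Orange 0, Yellow 0, Teal 15. Red and Teal advance.
Runoff: Red is ranked above Teal on 17 ballots, Teal above Red on 26.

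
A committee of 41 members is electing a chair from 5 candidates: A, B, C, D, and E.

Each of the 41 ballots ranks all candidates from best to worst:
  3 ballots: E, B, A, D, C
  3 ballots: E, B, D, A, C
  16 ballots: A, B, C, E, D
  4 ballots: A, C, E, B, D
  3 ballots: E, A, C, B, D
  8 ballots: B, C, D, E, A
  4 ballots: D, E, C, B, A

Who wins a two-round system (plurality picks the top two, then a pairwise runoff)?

Round 1 first-place votes: A 20, B 8, C 0, D 4, E 9. A and E advance.
Runoff: A is ranked above E on 20 ballots, E above A on 21.

E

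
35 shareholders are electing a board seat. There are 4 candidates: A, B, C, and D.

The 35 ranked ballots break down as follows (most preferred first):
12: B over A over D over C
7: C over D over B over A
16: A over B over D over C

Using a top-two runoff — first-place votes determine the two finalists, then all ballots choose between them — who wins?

B

Round 1 first-place votes: A 16, B 12, C 7, D 0. A and B advance.
Runoff: A is ranked above B on 16 ballots, B above A on 19.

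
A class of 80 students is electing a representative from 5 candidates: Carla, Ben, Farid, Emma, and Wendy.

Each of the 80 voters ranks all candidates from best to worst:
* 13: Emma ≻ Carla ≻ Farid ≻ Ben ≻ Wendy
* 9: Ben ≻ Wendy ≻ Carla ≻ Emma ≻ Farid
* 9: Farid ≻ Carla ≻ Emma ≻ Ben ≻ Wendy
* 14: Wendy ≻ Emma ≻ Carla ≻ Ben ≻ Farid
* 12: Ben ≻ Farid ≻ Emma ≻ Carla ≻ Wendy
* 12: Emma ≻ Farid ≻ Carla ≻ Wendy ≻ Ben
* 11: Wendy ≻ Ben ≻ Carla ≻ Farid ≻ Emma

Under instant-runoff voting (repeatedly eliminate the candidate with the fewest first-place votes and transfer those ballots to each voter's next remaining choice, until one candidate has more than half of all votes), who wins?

Round 1: Carla 0, Ben 21, Farid 9, Emma 25, Wendy 25. Carla eliminated.
Round 2: Ben 21, Farid 9, Emma 25, Wendy 25. Farid eliminated.
Round 3: Ben 21, Emma 34, Wendy 25. Ben eliminated.
Round 4: Emma 46, Wendy 34. Emma has a majority (≥41).

Emma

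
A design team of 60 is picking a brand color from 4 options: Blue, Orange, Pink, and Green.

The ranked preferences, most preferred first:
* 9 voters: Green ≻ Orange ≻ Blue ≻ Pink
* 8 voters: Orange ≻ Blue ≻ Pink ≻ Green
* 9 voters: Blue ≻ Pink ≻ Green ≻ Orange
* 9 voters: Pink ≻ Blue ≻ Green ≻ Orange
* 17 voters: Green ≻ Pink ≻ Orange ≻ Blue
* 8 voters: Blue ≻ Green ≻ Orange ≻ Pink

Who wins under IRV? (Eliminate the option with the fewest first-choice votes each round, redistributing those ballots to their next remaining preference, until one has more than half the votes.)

Blue

Round 1: Blue 17, Orange 8, Pink 9, Green 26. Orange eliminated.
Round 2: Blue 25, Pink 9, Green 26. Pink eliminated.
Round 3: Blue 34, Green 26. Blue has a majority (≥31).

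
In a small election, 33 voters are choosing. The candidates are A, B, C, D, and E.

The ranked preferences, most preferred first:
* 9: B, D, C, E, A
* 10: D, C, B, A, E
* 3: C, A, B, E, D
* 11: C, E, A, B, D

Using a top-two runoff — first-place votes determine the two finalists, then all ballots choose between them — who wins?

D

Round 1 first-place votes: A 0, B 9, C 14, D 10, E 0. C and D advance.
Runoff: C is ranked above D on 14 ballots, D above C on 19.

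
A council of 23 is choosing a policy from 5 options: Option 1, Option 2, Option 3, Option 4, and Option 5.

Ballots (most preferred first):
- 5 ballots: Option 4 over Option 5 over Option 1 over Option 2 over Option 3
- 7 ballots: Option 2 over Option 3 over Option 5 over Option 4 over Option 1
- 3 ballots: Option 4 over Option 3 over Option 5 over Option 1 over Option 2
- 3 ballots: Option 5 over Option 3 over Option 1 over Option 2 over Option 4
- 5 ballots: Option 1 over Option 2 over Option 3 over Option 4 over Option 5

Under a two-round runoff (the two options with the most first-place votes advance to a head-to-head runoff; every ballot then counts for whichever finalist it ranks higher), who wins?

Round 1 first-place votes: Option 1 5, Option 2 7, Option 3 0, Option 4 8, Option 5 3. Option 4 and Option 2 advance.
Runoff: Option 4 is ranked above Option 2 on 8 ballots, Option 2 above Option 4 on 15.

Option 2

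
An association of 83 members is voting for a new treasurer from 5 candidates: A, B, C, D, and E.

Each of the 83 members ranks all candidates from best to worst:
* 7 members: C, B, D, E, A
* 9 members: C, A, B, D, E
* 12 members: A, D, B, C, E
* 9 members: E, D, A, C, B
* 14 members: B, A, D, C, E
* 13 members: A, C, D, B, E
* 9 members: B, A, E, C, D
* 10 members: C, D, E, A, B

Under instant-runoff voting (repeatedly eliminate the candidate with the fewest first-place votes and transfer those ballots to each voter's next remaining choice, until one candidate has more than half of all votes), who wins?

A

Round 1: A 25, B 23, C 26, D 0, E 9. D eliminated.
Round 2: A 25, B 23, C 26, E 9. E eliminated.
Round 3: A 34, B 23, C 26. B eliminated.
Round 4: A 57, C 26. A has a majority (≥42).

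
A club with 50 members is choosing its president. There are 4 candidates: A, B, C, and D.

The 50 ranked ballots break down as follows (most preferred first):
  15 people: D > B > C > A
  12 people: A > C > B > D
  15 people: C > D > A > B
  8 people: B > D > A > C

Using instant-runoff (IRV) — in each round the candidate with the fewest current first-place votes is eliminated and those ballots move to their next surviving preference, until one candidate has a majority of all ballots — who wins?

Round 1: A 12, B 8, C 15, D 15. B eliminated.
Round 2: A 12, C 15, D 23. A eliminated.
Round 3: C 27, D 23. C has a majority (≥26).

C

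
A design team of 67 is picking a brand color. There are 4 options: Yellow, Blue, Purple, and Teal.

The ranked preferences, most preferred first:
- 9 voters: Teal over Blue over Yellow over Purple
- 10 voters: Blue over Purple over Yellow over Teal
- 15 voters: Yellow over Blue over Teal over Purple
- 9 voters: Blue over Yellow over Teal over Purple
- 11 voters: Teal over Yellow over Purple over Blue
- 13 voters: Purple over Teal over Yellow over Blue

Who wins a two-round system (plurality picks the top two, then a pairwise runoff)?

Blue

Round 1 first-place votes: Yellow 15, Blue 19, Purple 13, Teal 20. Teal and Blue advance.
Runoff: Teal is ranked above Blue on 33 ballots, Blue above Teal on 34.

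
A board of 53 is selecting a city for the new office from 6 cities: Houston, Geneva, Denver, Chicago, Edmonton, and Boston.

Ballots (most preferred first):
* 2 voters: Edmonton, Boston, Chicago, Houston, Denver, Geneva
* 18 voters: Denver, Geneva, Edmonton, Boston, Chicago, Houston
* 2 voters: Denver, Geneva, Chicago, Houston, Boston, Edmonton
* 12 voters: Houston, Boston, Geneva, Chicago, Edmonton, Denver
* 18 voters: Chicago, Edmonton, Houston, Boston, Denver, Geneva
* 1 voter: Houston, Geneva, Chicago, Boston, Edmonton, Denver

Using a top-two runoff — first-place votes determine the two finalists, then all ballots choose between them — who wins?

Chicago

Round 1 first-place votes: Houston 13, Geneva 0, Denver 20, Chicago 18, Edmonton 2, Boston 0. Denver and Chicago advance.
Runoff: Denver is ranked above Chicago on 20 ballots, Chicago above Denver on 33.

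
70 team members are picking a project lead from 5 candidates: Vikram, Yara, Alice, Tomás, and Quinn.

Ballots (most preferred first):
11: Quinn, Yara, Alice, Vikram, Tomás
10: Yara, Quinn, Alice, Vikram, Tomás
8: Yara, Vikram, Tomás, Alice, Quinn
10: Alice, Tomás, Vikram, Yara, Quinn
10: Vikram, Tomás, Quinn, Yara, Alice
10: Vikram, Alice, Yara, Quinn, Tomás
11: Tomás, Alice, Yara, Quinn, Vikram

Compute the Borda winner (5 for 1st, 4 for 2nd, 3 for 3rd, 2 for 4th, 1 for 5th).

Vikram: 11×2 + 10×2 + 8×4 + 10×3 + 10×5 + 10×5 + 11×1 = 215
Yara: 11×4 + 10×5 + 8×5 + 10×2 + 10×2 + 10×3 + 11×3 = 237
Alice: 11×3 + 10×3 + 8×2 + 10×5 + 10×1 + 10×4 + 11×4 = 223
Tomás: 11×1 + 10×1 + 8×3 + 10×4 + 10×4 + 10×1 + 11×5 = 190
Quinn: 11×5 + 10×4 + 8×1 + 10×1 + 10×3 + 10×2 + 11×2 = 185

Yara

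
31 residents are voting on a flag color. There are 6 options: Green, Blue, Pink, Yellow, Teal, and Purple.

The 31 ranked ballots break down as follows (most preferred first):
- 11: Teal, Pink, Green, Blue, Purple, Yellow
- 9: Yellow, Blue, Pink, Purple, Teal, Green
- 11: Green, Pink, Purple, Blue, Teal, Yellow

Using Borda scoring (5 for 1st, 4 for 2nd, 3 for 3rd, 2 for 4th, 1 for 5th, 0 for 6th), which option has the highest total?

Green: 11×3 + 9×0 + 11×5 = 88
Blue: 11×2 + 9×4 + 11×2 = 80
Pink: 11×4 + 9×3 + 11×4 = 115
Yellow: 11×0 + 9×5 + 11×0 = 45
Teal: 11×5 + 9×1 + 11×1 = 75
Purple: 11×1 + 9×2 + 11×3 = 62

Pink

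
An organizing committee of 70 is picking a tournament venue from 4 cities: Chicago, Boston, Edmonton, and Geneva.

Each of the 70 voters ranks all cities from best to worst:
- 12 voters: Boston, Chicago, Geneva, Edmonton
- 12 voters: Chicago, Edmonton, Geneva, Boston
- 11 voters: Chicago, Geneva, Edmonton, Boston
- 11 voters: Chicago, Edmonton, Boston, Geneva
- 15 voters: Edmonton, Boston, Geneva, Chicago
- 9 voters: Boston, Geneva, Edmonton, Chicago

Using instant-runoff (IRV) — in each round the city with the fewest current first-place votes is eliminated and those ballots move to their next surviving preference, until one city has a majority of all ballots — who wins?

Round 1: Chicago 34, Boston 21, Edmonton 15, Geneva 0. Geneva eliminated.
Round 2: Chicago 34, Boston 21, Edmonton 15. Edmonton eliminated.
Round 3: Chicago 34, Boston 36. Boston has a majority (≥36).

Boston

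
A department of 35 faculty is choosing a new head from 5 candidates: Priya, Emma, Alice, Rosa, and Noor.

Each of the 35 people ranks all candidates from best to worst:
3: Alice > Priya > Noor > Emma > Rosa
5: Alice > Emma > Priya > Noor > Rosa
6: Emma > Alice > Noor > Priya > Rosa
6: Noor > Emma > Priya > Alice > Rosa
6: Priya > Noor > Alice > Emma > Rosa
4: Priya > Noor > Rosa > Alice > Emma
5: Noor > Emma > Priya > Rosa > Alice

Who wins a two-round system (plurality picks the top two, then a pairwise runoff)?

Priya

Round 1 first-place votes: Priya 10, Emma 6, Alice 8, Rosa 0, Noor 11. Noor and Priya advance.
Runoff: Noor is ranked above Priya on 17 ballots, Priya above Noor on 18.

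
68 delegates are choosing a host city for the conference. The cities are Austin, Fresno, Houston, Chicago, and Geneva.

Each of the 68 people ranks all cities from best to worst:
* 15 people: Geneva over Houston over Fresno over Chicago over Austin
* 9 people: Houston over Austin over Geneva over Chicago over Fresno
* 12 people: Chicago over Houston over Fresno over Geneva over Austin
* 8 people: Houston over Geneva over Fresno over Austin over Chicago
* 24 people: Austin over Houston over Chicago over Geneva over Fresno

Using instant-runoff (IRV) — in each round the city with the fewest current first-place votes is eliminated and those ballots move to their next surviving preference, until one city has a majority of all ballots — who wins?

Round 1: Austin 24, Fresno 0, Houston 17, Chicago 12, Geneva 15. Fresno eliminated.
Round 2: Austin 24, Houston 17, Chicago 12, Geneva 15. Chicago eliminated.
Round 3: Austin 24, Houston 29, Geneva 15. Geneva eliminated.
Round 4: Austin 24, Houston 44. Houston has a majority (≥35).

Houston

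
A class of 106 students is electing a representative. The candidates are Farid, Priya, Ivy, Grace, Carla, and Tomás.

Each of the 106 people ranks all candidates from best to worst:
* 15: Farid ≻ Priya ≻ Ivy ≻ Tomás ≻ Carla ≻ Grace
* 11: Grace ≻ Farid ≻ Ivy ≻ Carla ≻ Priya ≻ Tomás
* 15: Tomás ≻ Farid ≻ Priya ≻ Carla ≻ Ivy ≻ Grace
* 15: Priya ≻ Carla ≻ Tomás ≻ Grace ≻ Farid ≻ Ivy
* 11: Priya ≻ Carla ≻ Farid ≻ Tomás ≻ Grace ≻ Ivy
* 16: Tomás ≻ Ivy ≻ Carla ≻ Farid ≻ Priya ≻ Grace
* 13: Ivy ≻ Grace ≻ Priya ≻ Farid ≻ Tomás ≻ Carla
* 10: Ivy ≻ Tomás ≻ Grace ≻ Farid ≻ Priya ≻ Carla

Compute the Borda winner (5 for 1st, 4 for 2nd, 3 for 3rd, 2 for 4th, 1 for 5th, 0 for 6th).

Farid: 15×5 + 11×4 + 15×4 + 15×1 + 11×3 + 16×2 + 13×2 + 10×2 = 305
Priya: 15×4 + 11×1 + 15×3 + 15×5 + 11×5 + 16×1 + 13×3 + 10×1 = 311
Ivy: 15×3 + 11×3 + 15×1 + 15×0 + 11×0 + 16×4 + 13×5 + 10×5 = 272
Grace: 15×0 + 11×5 + 15×0 + 15×2 + 11×1 + 16×0 + 13×4 + 10×3 = 178
Carla: 15×1 + 11×2 + 15×2 + 15×4 + 11×4 + 16×3 + 13×0 + 10×0 = 219
Tomás: 15×2 + 11×0 + 15×5 + 15×3 + 11×2 + 16×5 + 13×1 + 10×4 = 305

Priya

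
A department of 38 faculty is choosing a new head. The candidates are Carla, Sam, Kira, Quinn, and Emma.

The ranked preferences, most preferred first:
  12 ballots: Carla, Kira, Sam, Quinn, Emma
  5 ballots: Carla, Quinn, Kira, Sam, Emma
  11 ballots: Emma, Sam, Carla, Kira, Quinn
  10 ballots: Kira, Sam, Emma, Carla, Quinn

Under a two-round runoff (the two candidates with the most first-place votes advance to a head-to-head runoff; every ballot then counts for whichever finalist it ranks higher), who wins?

Round 1 first-place votes: Carla 17, Sam 0, Kira 10, Quinn 0, Emma 11. Carla and Emma advance.
Runoff: Carla is ranked above Emma on 17 ballots, Emma above Carla on 21.

Emma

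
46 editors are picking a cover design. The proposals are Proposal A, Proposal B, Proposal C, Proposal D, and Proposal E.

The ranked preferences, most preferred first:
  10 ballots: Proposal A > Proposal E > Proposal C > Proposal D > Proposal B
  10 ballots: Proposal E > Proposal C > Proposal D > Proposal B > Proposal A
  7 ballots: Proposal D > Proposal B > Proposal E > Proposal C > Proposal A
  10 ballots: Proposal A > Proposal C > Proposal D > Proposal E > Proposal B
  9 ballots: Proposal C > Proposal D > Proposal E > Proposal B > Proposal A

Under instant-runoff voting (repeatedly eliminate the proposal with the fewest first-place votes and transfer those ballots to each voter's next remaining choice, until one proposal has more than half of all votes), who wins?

Round 1: Proposal A 20, Proposal B 0, Proposal C 9, Proposal D 7, Proposal E 10. Proposal B eliminated.
Round 2: Proposal A 20, Proposal C 9, Proposal D 7, Proposal E 10. Proposal D eliminated.
Round 3: Proposal A 20, Proposal C 9, Proposal E 17. Proposal C eliminated.
Round 4: Proposal A 20, Proposal E 26. Proposal E has a majority (≥24).

Proposal E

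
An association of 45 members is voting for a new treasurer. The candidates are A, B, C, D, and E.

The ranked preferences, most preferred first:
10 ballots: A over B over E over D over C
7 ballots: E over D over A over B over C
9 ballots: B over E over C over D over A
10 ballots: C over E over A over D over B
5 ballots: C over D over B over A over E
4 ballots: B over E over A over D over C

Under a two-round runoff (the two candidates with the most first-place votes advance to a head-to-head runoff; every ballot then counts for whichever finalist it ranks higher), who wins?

Round 1 first-place votes: A 10, B 13, C 15, D 0, E 7. C and B advance.
Runoff: C is ranked above B on 15 ballots, B above C on 30.

B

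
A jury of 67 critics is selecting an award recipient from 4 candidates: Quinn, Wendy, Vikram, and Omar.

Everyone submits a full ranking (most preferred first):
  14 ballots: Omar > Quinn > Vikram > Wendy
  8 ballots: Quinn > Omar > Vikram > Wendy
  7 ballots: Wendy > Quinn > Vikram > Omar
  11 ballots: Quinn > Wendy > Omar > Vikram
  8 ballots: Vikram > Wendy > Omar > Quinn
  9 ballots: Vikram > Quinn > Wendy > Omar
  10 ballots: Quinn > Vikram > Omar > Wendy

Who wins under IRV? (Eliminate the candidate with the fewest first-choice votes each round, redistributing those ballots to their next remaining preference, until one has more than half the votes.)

Quinn

Round 1: Quinn 29, Wendy 7, Vikram 17, Omar 14. Wendy eliminated.
Round 2: Quinn 36, Vikram 17, Omar 14. Quinn has a majority (≥34).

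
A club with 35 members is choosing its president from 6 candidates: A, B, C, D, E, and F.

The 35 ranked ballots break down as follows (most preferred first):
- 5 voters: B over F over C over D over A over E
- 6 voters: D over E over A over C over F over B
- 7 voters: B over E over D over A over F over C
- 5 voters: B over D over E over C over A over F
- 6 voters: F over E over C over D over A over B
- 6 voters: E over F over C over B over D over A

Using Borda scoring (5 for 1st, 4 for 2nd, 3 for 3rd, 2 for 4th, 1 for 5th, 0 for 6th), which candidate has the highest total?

E

A: 5×1 + 6×3 + 7×2 + 5×1 + 6×1 + 6×0 = 48
B: 5×5 + 6×0 + 7×5 + 5×5 + 6×0 + 6×2 = 97
C: 5×3 + 6×2 + 7×0 + 5×2 + 6×3 + 6×3 = 73
D: 5×2 + 6×5 + 7×3 + 5×4 + 6×2 + 6×1 = 99
E: 5×0 + 6×4 + 7×4 + 5×3 + 6×4 + 6×5 = 121
F: 5×4 + 6×1 + 7×1 + 5×0 + 6×5 + 6×4 = 87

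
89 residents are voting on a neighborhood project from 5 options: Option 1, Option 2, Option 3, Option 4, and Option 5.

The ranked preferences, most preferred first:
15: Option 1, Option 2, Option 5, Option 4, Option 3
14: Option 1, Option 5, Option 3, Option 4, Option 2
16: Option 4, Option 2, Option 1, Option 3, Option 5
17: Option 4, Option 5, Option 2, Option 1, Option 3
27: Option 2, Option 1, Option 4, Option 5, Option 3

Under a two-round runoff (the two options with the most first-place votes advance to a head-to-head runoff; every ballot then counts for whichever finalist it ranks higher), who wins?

Round 1 first-place votes: Option 1 29, Option 2 27, Option 3 0, Option 4 33, Option 5 0. Option 4 and Option 1 advance.
Runoff: Option 4 is ranked above Option 1 on 33 ballots, Option 1 above Option 4 on 56.

Option 1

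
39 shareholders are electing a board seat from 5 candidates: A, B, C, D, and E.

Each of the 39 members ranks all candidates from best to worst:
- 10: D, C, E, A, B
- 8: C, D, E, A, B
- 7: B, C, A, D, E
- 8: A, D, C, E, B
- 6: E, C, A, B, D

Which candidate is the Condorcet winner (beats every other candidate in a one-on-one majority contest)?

C vs A: 31–8
C vs B: 32–7
C vs D: 21–18
C vs E: 33–6
C beats every other candidate.

C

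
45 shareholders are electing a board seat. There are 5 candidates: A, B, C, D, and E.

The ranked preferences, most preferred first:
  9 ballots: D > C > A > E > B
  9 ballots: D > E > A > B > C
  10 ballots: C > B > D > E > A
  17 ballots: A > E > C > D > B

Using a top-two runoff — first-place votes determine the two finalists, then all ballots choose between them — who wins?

Round 1 first-place votes: A 17, B 0, C 10, D 18, E 0. D and A advance.
Runoff: D is ranked above A on 28 ballots, A above D on 17.

D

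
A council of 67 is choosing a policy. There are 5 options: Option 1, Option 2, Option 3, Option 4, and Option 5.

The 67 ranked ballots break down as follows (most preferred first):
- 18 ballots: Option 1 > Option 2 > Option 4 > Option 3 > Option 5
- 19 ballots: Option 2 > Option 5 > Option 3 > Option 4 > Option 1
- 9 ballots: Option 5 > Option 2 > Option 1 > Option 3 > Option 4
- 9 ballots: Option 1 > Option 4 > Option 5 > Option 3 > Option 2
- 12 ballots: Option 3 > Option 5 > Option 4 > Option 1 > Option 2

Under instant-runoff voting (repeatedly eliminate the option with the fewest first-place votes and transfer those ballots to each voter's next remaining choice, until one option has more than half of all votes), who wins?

Option 1

Round 1: Option 1 27, Option 2 19, Option 3 12, Option 4 0, Option 5 9. Option 4 eliminated.
Round 2: Option 1 27, Option 2 19, Option 3 12, Option 5 9. Option 5 eliminated.
Round 3: Option 1 27, Option 2 28, Option 3 12. Option 3 eliminated.
Round 4: Option 1 39, Option 2 28. Option 1 has a majority (≥34).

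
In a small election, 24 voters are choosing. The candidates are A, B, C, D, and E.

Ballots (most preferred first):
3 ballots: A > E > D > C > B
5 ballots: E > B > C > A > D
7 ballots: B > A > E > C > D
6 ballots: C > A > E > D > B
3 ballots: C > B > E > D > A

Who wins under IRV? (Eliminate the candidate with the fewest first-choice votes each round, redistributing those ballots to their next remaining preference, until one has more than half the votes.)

Round 1: A 3, B 7, C 9, D 0, E 5. D eliminated.
Round 2: A 3, B 7, C 9, E 5. A eliminated.
Round 3: B 7, C 9, E 8. B eliminated.
Round 4: C 9, E 15. E has a majority (≥13).

E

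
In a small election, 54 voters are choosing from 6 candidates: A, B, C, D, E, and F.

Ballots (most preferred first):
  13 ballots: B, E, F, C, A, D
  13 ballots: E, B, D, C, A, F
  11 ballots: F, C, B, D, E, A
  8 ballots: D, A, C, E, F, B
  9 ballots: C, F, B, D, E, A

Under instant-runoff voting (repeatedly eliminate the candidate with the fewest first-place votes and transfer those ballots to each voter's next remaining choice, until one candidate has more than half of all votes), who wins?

C

Round 1: A 0, B 13, C 9, D 8, E 13, F 11. A eliminated.
Round 2: B 13, C 9, D 8, E 13, F 11. D eliminated.
Round 3: B 13, C 17, E 13, F 11. F eliminated.
Round 4: B 13, C 28, E 13. C has a majority (≥28).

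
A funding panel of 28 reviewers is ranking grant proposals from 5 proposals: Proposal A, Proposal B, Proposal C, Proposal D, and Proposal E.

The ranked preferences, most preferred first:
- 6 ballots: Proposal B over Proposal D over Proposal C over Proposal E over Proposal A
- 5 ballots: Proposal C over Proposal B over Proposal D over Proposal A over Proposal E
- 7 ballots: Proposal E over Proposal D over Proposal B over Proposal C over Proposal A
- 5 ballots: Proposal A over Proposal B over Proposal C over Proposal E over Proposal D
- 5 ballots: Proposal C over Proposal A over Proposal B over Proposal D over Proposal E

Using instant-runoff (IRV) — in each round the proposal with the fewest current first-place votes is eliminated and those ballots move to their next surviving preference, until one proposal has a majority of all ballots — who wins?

Proposal B

Round 1: Proposal A 5, Proposal B 6, Proposal C 10, Proposal D 0, Proposal E 7. Proposal D eliminated.
Round 2: Proposal A 5, Proposal B 6, Proposal C 10, Proposal E 7. Proposal A eliminated.
Round 3: Proposal B 11, Proposal C 10, Proposal E 7. Proposal E eliminated.
Round 4: Proposal B 18, Proposal C 10. Proposal B has a majority (≥15).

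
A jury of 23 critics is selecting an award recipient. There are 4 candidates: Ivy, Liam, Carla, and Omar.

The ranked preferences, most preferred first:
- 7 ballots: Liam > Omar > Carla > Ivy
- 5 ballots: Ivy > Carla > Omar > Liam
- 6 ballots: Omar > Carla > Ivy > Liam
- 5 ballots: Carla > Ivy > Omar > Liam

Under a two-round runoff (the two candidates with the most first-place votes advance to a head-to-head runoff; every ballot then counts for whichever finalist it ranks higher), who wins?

Omar

Round 1 first-place votes: Ivy 5, Liam 7, Carla 5, Omar 6. Liam and Omar advance.
Runoff: Liam is ranked above Omar on 7 ballots, Omar above Liam on 16.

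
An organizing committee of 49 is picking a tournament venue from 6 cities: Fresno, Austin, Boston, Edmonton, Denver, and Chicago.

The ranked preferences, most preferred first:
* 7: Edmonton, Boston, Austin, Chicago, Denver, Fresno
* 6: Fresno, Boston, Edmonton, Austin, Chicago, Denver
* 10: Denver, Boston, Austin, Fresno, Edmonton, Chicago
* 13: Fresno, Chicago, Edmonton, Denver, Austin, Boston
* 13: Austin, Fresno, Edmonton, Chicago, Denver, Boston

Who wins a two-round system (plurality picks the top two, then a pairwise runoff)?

Austin

Round 1 first-place votes: Fresno 19, Austin 13, Boston 0, Edmonton 7, Denver 10, Chicago 0. Fresno and Austin advance.
Runoff: Fresno is ranked above Austin on 19 ballots, Austin above Fresno on 30.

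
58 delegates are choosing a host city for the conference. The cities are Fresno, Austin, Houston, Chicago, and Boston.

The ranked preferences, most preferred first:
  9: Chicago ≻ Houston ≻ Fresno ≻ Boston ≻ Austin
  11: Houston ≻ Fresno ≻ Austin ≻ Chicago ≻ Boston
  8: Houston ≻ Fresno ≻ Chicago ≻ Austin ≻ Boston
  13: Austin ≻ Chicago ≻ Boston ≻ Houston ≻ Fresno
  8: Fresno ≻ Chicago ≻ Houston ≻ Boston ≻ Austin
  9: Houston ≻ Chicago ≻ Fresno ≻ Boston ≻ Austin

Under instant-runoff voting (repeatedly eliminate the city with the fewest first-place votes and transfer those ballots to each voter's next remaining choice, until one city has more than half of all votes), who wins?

Chicago

Round 1: Fresno 8, Austin 13, Houston 28, Chicago 9, Boston 0. Boston eliminated.
Round 2: Fresno 8, Austin 13, Houston 28, Chicago 9. Fresno eliminated.
Round 3: Austin 13, Houston 28, Chicago 17. Austin eliminated.
Round 4: Houston 28, Chicago 30. Chicago has a majority (≥30).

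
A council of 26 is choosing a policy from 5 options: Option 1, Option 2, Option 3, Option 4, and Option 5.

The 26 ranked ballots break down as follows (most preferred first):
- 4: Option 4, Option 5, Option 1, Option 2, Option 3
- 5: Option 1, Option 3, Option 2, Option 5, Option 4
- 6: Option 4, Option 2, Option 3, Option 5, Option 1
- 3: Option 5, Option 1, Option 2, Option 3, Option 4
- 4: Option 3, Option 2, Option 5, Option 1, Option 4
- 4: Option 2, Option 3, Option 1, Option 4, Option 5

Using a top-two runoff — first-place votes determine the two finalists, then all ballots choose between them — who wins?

Option 1

Round 1 first-place votes: Option 1 5, Option 2 4, Option 3 4, Option 4 10, Option 5 3. Option 4 and Option 1 advance.
Runoff: Option 4 is ranked above Option 1 on 10 ballots, Option 1 above Option 4 on 16.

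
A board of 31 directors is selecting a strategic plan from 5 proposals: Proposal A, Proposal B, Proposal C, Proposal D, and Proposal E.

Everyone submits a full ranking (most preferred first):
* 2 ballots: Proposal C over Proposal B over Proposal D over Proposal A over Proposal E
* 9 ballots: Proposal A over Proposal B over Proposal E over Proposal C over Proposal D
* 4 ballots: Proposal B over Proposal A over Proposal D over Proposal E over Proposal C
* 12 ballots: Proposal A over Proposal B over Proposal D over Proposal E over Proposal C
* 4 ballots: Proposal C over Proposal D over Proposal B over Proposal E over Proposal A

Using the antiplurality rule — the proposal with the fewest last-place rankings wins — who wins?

Last-place votes: Proposal A 4, Proposal B 0, Proposal C 16, Proposal D 9, Proposal E 2.

Proposal B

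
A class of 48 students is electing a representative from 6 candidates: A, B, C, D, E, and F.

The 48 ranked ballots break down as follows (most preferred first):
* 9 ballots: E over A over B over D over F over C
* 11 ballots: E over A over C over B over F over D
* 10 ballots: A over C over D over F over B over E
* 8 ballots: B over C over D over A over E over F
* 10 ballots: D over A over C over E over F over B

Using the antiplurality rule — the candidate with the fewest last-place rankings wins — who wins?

A

Last-place votes: A 0, B 10, C 9, D 11, E 10, F 8.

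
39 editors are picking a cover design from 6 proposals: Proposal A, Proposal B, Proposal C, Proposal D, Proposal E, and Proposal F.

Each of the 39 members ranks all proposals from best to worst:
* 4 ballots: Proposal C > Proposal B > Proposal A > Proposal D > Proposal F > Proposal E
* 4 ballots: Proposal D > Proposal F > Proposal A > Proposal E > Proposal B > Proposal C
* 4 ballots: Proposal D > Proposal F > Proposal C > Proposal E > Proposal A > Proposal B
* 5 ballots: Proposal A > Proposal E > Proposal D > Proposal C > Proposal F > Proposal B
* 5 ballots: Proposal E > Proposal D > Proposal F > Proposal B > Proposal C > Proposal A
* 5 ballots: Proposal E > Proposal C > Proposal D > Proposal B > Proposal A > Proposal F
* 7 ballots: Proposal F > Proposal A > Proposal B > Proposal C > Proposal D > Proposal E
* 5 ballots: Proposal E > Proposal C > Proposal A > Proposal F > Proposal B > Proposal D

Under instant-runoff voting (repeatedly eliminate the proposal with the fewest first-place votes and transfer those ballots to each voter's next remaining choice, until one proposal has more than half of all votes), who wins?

Round 1: Proposal A 5, Proposal B 0, Proposal C 4, Proposal D 8, Proposal E 15, Proposal F 7. Proposal B eliminated.
Round 2: Proposal A 5, Proposal C 4, Proposal D 8, Proposal E 15, Proposal F 7. Proposal C eliminated.
Round 3: Proposal A 9, Proposal D 8, Proposal E 15, Proposal F 7. Proposal F eliminated.
Round 4: Proposal A 16, Proposal D 8, Proposal E 15. Proposal D eliminated.
Round 5: Proposal A 20, Proposal E 19. Proposal A has a majority (≥20).

Proposal A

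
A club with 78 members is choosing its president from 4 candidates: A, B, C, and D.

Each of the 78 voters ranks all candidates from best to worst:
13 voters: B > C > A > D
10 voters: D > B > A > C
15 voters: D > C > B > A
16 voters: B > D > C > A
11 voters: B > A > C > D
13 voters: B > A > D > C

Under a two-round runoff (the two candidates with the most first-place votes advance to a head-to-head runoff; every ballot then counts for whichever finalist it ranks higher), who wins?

Round 1 first-place votes: A 0, B 53, C 0, D 25. B and D advance.
Runoff: B is ranked above D on 53 ballots, D above B on 25.

B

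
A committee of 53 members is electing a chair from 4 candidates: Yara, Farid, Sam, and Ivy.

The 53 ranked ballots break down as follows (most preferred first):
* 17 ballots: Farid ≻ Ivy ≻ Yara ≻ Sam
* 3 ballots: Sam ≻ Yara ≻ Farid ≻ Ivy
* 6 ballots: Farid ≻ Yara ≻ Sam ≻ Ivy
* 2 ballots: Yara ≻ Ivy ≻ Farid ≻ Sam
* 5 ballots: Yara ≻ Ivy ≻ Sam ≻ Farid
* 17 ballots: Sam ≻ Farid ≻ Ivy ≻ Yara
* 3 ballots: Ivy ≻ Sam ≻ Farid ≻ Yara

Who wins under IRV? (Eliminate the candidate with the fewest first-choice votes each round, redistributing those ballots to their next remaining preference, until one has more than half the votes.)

Sam

Round 1: Yara 7, Farid 23, Sam 20, Ivy 3. Ivy eliminated.
Round 2: Yara 7, Farid 23, Sam 23. Yara eliminated.
Round 3: Farid 25, Sam 28. Sam has a majority (≥27).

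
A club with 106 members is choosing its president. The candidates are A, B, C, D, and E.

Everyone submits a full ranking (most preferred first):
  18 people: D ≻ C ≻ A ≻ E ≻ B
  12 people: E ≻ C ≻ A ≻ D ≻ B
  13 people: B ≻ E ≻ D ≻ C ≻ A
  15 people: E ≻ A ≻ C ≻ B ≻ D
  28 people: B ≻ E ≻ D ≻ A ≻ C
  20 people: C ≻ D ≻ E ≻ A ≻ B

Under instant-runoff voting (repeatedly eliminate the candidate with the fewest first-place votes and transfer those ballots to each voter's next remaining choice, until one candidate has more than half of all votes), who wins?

C

Round 1: A 0, B 41, C 20, D 18, E 27. A eliminated.
Round 2: B 41, C 20, D 18, E 27. D eliminated.
Round 3: B 41, C 38, E 27. E eliminated.
Round 4: B 41, C 65. C has a majority (≥54).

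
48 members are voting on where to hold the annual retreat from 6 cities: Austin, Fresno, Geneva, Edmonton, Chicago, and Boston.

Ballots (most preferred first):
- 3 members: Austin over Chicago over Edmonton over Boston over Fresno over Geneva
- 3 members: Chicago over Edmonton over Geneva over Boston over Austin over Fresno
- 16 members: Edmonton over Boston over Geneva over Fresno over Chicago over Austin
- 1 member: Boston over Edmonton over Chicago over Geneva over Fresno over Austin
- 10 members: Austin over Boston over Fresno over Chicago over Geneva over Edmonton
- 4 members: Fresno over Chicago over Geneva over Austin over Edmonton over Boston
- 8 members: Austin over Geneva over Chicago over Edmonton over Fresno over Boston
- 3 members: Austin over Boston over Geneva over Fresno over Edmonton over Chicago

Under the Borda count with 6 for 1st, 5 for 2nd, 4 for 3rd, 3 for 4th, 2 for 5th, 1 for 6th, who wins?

Austin: 3×6 + 3×2 + 16×1 + 1×1 + 10×6 + 4×3 + 8×6 + 3×6 = 179
Fresno: 3×2 + 3×1 + 16×3 + 1×2 + 10×4 + 4×6 + 8×2 + 3×3 = 148
Geneva: 3×1 + 3×4 + 16×4 + 1×3 + 10×2 + 4×4 + 8×5 + 3×4 = 170
Edmonton: 3×4 + 3×5 + 16×6 + 1×5 + 10×1 + 4×2 + 8×3 + 3×2 = 176
Chicago: 3×5 + 3×6 + 16×2 + 1×4 + 10×3 + 4×5 + 8×4 + 3×1 = 154
Boston: 3×3 + 3×3 + 16×5 + 1×6 + 10×5 + 4×1 + 8×1 + 3×5 = 181

Boston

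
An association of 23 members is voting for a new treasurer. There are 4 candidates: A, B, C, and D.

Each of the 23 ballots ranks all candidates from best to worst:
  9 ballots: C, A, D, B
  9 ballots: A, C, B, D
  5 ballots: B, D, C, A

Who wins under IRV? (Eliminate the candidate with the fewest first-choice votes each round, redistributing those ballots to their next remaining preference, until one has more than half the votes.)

Round 1: A 9, B 5, C 9, D 0. D eliminated.
Round 2: A 9, B 5, C 9. B eliminated.
Round 3: A 9, C 14. C has a majority (≥12).

C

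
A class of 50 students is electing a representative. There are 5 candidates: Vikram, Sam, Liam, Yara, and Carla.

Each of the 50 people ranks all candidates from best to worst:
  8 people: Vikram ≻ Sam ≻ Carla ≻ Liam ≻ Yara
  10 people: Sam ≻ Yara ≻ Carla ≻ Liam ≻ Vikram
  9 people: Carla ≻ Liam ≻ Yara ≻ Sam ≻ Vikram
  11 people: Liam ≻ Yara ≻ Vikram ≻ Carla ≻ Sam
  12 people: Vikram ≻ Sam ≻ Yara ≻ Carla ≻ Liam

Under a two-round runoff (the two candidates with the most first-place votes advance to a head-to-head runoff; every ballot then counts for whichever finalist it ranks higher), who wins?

Liam

Round 1 first-place votes: Vikram 20, Sam 10, Liam 11, Yara 0, Carla 9. Vikram and Liam advance.
Runoff: Vikram is ranked above Liam on 20 ballots, Liam above Vikram on 30.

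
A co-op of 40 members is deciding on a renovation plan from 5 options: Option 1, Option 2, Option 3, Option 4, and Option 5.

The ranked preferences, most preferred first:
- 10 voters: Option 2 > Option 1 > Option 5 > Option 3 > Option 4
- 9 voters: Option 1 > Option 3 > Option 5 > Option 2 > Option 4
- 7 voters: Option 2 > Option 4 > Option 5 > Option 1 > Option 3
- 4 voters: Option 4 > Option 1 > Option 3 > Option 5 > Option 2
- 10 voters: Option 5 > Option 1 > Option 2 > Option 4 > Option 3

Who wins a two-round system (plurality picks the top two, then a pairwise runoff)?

Option 5

Round 1 first-place votes: Option 1 9, Option 2 17, Option 3 0, Option 4 4, Option 5 10. Option 2 and Option 5 advance.
Runoff: Option 2 is ranked above Option 5 on 17 ballots, Option 5 above Option 2 on 23.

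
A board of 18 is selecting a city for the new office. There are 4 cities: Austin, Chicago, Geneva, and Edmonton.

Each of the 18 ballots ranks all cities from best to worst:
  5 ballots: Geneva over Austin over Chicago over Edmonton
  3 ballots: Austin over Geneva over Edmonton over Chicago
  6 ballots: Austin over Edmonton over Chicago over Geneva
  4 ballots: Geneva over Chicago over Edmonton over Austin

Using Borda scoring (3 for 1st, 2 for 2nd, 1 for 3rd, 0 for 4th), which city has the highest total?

Austin

Austin: 5×2 + 3×3 + 6×3 + 4×0 = 37
Chicago: 5×1 + 3×0 + 6×1 + 4×2 = 19
Geneva: 5×3 + 3×2 + 6×0 + 4×3 = 33
Edmonton: 5×0 + 3×1 + 6×2 + 4×1 = 19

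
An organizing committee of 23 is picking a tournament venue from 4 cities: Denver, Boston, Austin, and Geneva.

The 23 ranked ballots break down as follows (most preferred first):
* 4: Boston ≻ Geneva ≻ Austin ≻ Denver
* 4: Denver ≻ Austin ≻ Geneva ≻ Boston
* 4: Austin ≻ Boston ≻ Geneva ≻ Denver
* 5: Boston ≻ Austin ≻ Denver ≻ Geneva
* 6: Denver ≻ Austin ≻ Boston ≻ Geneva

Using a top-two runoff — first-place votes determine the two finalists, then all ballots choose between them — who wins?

Boston

Round 1 first-place votes: Denver 10, Boston 9, Austin 4, Geneva 0. Denver and Boston advance.
Runoff: Denver is ranked above Boston on 10 ballots, Boston above Denver on 13.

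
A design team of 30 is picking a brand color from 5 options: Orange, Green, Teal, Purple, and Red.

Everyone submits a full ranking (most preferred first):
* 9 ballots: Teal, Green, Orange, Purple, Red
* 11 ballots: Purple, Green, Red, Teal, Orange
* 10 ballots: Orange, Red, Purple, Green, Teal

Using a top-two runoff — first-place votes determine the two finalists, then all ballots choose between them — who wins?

Round 1 first-place votes: Orange 10, Green 0, Teal 9, Purple 11, Red 0. Purple and Orange advance.
Runoff: Purple is ranked above Orange on 11 ballots, Orange above Purple on 19.

Orange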